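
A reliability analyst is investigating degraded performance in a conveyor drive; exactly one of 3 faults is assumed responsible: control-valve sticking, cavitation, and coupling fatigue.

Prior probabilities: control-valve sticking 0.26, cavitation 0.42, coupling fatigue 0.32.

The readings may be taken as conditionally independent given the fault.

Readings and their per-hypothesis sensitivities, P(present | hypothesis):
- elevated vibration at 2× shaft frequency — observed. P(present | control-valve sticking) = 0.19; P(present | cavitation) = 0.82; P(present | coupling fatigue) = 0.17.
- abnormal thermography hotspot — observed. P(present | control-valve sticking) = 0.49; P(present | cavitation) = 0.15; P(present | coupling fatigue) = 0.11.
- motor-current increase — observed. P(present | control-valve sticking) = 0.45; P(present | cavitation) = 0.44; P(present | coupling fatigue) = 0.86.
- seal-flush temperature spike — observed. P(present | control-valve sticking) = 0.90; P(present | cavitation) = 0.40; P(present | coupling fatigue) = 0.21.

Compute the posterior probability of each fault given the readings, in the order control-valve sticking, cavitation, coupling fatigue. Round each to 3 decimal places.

For each hypothesis, the unnormalized posterior weight is prior × product of the reading likelihoods:
  control-valve sticking: 0.26 × 0.19 × 0.49 × 0.45 × 0.90 = 0.0098034
  cavitation: 0.42 × 0.82 × 0.15 × 0.44 × 0.40 = 0.0090922
  coupling fatigue: 0.32 × 0.17 × 0.11 × 0.86 × 0.21 = 0.0010807
Marginal likelihood of the evidence = 0.019976.
P(control-valve sticking | evidence) = 0.0098034 / 0.019976 ≈ 0.491
P(cavitation | evidence) = 0.0090922 / 0.019976 ≈ 0.455
P(coupling fatigue | evidence) = 0.0010807 / 0.019976 ≈ 0.054

0.491, 0.455, 0.054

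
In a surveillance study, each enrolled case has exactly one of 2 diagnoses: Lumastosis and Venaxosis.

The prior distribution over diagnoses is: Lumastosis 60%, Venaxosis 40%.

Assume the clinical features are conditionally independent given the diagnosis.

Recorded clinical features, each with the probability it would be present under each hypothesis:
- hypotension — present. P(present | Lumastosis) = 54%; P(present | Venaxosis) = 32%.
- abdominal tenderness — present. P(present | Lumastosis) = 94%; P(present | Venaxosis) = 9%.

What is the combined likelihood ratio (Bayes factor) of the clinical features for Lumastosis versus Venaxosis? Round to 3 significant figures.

Joint likelihood of the clinical feature pattern under each hypothesis:
  Lumastosis: 0.54 × 0.94 = 0.5076
  Venaxosis: 0.32 × 0.09 = 0.0288
Bayes factor = 0.5076 / 0.0288 ≈ 17.6

17.6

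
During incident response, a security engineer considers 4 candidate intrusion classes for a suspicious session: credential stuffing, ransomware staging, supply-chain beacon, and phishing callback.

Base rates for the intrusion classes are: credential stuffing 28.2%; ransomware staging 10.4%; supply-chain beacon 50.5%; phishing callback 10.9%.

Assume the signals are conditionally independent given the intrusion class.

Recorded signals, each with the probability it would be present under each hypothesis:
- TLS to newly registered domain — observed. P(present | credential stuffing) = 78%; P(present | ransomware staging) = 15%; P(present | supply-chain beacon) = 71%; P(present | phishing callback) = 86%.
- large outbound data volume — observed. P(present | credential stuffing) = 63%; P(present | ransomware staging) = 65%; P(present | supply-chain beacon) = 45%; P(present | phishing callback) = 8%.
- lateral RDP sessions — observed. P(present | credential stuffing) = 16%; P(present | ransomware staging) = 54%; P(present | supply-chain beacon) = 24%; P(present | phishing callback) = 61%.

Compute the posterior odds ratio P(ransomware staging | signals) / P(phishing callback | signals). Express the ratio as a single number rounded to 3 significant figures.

1.20

Unnormalized posterior weight (prior times the signal likelihoods) for each of the two hypotheses:
  ransomware staging: 0.104 × 0.15 × 0.65 × 0.54 = 0.0054756
  phishing callback: 0.109 × 0.86 × 0.08 × 0.61 = 0.0045745
Odds(ransomware staging : phishing callback) = 0.0054756 / 0.0045745 ≈ 1.20.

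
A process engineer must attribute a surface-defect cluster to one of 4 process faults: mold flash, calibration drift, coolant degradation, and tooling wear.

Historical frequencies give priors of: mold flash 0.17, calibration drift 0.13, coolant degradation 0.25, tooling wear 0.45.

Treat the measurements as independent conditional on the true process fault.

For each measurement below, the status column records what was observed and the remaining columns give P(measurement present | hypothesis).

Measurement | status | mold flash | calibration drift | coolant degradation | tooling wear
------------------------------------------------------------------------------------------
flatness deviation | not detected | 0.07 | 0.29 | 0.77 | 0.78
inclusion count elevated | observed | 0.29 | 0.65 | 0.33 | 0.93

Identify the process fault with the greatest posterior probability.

tooling wear

By Bayes' rule with conditional independence, the unnormalized weight for each hypothesis is prior × ∏ likelihoods (using 1 − P(present | H) for each absent measurement):
  mold flash: 0.17 × (1 − 0.07) × 0.29 = 0.045849
  calibration drift: 0.13 × (1 − 0.29) × 0.65 = 0.059995
  coolant degradation: 0.25 × (1 − 0.77) × 0.33 = 0.018975
  tooling wear: 0.45 × (1 − 0.78) × 0.93 = 0.09207
Normalizing constant Z = 0.045849 + 0.059995 + 0.018975 + 0.09207 = 0.21689.
P(mold flash | evidence) ≈ 0.045849 / 0.21689 ≈ 0.211
P(calibration drift | evidence) ≈ 0.059995 / 0.21689 ≈ 0.277
P(coolant degradation | evidence) ≈ 0.018975 / 0.21689 ≈ 0.087
P(tooling wear | evidence) ≈ 0.09207 / 0.21689 ≈ 0.425
The largest is 0.425, so tooling wear is most probable.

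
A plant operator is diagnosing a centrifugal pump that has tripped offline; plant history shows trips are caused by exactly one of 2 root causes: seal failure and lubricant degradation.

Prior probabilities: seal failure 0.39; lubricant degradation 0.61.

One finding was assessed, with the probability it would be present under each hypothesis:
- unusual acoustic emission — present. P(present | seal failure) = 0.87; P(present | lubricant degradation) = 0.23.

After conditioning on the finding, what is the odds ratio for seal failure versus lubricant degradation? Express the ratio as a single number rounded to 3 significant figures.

Posterior odds equal prior odds times the likelihood ratio; only the two competing hypotheses matter.
  seal failure: 0.39 × 0.87 = 0.3393
  lubricant degradation: 0.61 × 0.23 = 0.1403
Odds(seal failure : lubricant degradation) = 0.3393 / 0.1403 ≈ 2.42.

2.42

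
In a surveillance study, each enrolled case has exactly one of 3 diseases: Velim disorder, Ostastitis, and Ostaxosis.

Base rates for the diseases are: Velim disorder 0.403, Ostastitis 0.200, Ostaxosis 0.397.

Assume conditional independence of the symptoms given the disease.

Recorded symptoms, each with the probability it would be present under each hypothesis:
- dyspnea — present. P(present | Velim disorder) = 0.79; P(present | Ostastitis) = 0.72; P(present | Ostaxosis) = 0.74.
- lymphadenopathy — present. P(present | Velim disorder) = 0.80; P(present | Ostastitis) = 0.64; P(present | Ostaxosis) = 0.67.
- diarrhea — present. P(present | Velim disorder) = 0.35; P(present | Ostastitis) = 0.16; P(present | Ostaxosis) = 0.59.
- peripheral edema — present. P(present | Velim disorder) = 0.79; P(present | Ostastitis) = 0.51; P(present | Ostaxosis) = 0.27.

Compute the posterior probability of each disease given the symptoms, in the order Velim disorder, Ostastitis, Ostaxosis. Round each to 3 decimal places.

0.644, 0.069, 0.287

By Bayes' rule with conditional independence, the unnormalized weight for each hypothesis is prior × ∏ likelihoods:
  Velim disorder: 0.403 × 0.79 × 0.80 × 0.35 × 0.79 = 0.070423
  Ostastitis: 0.200 × 0.72 × 0.64 × 0.16 × 0.51 = 0.0075203
  Ostaxosis: 0.397 × 0.74 × 0.67 × 0.59 × 0.27 = 0.031355
The unnormalized weights sum to 0.1093.
P(Velim disorder | evidence) = 0.070423 / 0.1093 ≈ 0.644
P(Ostastitis | evidence) = 0.0075203 / 0.1093 ≈ 0.069
P(Ostaxosis | evidence) = 0.031355 / 0.1093 ≈ 0.287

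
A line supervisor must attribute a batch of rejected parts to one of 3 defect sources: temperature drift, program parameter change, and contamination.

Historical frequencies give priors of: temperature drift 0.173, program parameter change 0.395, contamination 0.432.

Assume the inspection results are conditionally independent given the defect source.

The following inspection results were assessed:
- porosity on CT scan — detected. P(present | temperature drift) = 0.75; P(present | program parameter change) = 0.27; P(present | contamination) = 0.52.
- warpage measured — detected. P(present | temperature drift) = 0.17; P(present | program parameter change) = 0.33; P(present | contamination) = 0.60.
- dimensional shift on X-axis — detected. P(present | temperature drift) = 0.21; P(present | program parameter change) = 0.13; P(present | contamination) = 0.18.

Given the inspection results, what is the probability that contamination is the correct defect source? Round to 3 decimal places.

0.725

For each hypothesis, the unnormalized posterior weight is prior × product of the inspection result likelihoods:
  temperature drift: 0.173 × 0.75 × 0.17 × 0.21 = 0.0046321
  program parameter change: 0.395 × 0.27 × 0.33 × 0.13 = 0.0045753
  contamination: 0.432 × 0.52 × 0.60 × 0.18 = 0.024261
Marginal likelihood of the evidence = 0.033468.
P(contamination | evidence) = 0.024261 / 0.033468 ≈ 0.725.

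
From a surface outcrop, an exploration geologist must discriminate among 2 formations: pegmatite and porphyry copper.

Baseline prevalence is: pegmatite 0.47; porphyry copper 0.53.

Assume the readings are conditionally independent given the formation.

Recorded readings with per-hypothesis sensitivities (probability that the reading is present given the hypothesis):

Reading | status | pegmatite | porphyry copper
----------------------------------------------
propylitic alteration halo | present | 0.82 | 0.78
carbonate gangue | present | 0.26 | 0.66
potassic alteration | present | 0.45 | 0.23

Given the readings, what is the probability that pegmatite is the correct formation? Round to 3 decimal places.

0.418

For each hypothesis, the unnormalized posterior weight is prior × product of the reading likelihoods:
  pegmatite: 0.47 × 0.82 × 0.26 × 0.45 = 0.045092
  porphyry copper: 0.53 × 0.78 × 0.66 × 0.23 = 0.062754
Normalizing constant Z = 0.045092 + 0.062754 = 0.10785.
P(pegmatite | evidence) = 0.045092 / 0.10785 ≈ 0.418.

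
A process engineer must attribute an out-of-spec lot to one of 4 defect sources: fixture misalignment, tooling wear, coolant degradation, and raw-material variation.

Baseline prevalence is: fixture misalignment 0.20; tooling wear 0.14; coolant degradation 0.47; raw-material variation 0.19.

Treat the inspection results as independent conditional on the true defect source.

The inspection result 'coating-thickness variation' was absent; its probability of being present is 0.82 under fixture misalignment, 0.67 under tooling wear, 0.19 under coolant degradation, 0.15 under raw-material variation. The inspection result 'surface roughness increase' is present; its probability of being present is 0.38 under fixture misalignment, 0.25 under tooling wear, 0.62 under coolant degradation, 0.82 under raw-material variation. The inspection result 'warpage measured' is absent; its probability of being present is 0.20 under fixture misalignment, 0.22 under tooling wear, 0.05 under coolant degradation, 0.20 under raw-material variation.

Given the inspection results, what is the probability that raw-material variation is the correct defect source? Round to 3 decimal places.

Multiply each prior by the joint likelihood of the inspection result pattern (using 1 − P(present | H) for each absent inspection result):
  fixture misalignment: 0.20 × (1 − 0.82) × 0.38 × (1 − 0.20) = 0.010944
  tooling wear: 0.14 × (1 − 0.67) × 0.25 × (1 − 0.22) = 0.009009
  coolant degradation: 0.47 × (1 − 0.19) × 0.62 × (1 − 0.05) = 0.22423
  raw-material variation: 0.19 × (1 − 0.15) × 0.82 × (1 − 0.20) = 0.10594
The unnormalized weights sum to 0.35013.
P(raw-material variation | evidence) = 0.10594 / 0.35013 ≈ 0.303.

0.303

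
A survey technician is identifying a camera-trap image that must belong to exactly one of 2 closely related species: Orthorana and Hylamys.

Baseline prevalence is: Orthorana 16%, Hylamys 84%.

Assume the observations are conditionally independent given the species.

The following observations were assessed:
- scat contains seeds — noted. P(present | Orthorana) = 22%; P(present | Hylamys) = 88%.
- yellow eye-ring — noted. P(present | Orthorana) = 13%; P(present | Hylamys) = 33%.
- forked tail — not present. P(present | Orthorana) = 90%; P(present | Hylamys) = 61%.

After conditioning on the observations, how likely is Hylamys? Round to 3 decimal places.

0.995

Multiply each prior by the joint likelihood of the evidence pattern (using 1 − P(present | H) for each absent observation):
  Orthorana: 0.16 × 0.22 × 0.13 × (1 − 0.90) = 0.0004576
  Hylamys: 0.84 × 0.88 × 0.33 × (1 − 0.61) = 0.095135
Normalizing constant Z = 0.0004576 + 0.095135 = 0.095593.
P(Hylamys | evidence) = 0.095135 / 0.095593 ≈ 0.995.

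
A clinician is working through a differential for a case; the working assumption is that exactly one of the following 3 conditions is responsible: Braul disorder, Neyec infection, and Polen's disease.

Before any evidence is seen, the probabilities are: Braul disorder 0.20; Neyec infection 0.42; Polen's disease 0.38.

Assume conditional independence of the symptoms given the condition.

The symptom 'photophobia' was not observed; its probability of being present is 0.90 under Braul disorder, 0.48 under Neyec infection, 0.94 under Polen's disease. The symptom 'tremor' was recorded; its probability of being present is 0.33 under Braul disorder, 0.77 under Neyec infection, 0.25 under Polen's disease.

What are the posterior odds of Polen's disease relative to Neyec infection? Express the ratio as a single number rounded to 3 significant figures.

0.0339

Posterior odds equal prior odds times the likelihood ratio; only the two competing hypotheses matter (using 1 − P(present | H) for each absent symptom).
  Polen's disease: 0.38 × (1 − 0.94) × 0.25 = 0.0057
  Neyec infection: 0.42 × (1 − 0.48) × 0.77 = 0.16817
Odds(Polen's disease : Neyec infection) = 0.0057 / 0.16817 ≈ 0.0339.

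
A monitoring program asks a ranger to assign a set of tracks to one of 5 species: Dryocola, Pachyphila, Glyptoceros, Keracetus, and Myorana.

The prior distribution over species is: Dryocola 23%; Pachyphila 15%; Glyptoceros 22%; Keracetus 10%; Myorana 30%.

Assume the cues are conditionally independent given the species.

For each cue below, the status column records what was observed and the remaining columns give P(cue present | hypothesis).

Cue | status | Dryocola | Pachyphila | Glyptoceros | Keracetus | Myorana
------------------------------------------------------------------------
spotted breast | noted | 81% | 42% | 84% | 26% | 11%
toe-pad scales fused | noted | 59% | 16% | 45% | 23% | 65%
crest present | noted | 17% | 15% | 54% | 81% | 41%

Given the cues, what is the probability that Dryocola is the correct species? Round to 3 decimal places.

0.237

For each hypothesis, the unnormalized posterior weight is prior × product of the cue likelihoods:
  Dryocola: 0.23 × 0.81 × 0.59 × 0.17 = 0.018686
  Pachyphila: 0.15 × 0.42 × 0.16 × 0.15 = 0.001512
  Glyptoceros: 0.22 × 0.84 × 0.45 × 0.54 = 0.044906
  Keracetus: 0.10 × 0.26 × 0.23 × 0.81 = 0.0048438
  Myorana: 0.30 × 0.11 × 0.65 × 0.41 = 0.0087945
Normalizing constant Z = 0.018686 + 0.001512 + 0.044906 + 0.0048438 + 0.0087945 = 0.078743.
P(Dryocola | evidence) = 0.018686 / 0.078743 ≈ 0.237.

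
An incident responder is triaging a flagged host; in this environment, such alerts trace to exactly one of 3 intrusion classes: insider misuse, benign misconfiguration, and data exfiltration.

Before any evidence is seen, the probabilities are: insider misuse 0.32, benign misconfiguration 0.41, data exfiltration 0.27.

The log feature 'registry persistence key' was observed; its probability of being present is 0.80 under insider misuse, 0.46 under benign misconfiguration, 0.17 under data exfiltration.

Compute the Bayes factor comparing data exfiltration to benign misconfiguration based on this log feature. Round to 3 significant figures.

0.370

Likelihood of this log feature under each hypothesis:
  data exfiltration: 0.17
  benign misconfiguration: 0.46
Bayes factor = 0.17 / 0.46 ≈ 0.370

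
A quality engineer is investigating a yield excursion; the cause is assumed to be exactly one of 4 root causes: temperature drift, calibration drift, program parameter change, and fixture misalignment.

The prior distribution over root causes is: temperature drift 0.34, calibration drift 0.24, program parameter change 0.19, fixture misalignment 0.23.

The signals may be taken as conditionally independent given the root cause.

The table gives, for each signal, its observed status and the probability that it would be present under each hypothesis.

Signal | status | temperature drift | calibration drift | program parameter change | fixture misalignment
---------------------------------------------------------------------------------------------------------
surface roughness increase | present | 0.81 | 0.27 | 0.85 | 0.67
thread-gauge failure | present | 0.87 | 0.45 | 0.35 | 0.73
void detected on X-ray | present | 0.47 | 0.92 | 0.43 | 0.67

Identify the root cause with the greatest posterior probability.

temperature drift

Multiply each prior by the joint likelihood of the signal pattern:
  temperature drift: 0.34 × 0.81 × 0.87 × 0.47 = 0.11261
  calibration drift: 0.24 × 0.27 × 0.45 × 0.92 = 0.026827
  program parameter change: 0.19 × 0.85 × 0.35 × 0.43 = 0.024306
  fixture misalignment: 0.23 × 0.67 × 0.73 × 0.67 = 0.07537
Marginal likelihood of the evidence = 0.23911.
P(temperature drift | evidence) ≈ 0.11261 / 0.23911 ≈ 0.471
P(calibration drift | evidence) ≈ 0.026827 / 0.23911 ≈ 0.112
P(program parameter change | evidence) ≈ 0.024306 / 0.23911 ≈ 0.102
P(fixture misalignment | evidence) ≈ 0.07537 / 0.23911 ≈ 0.315
The largest is 0.471, so temperature drift is most probable.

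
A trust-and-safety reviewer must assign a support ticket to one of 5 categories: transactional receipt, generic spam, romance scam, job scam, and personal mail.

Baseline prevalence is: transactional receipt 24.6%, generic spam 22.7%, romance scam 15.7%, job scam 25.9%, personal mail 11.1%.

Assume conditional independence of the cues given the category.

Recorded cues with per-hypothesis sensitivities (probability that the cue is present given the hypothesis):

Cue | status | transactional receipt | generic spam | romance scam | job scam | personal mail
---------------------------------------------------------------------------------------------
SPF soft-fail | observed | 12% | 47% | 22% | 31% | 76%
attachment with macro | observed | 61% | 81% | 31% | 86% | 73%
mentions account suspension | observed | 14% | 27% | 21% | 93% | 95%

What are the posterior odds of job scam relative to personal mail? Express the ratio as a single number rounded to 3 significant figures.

Unnormalized posterior weight (prior times the cue likelihoods) for each of the two hypotheses:
  job scam: 0.259 × 0.31 × 0.86 × 0.93 = 0.064216
  personal mail: 0.111 × 0.76 × 0.73 × 0.95 = 0.058504
Odds(job scam : personal mail) = 0.064216 / 0.058504 ≈ 1.10.

1.10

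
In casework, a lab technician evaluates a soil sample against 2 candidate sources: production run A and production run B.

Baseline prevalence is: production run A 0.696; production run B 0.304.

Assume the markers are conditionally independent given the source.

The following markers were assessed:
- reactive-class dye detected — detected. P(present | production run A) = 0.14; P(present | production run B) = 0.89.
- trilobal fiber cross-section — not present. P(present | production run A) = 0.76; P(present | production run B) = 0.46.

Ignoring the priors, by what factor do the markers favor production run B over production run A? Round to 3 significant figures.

Joint likelihood of the marker pattern under each hypothesis (using 1 − P(present | H) for each absent marker):
  production run B: 0.89 × (1 − 0.46) = 0.4806
  production run A: 0.14 × (1 − 0.76) = 0.0336
Bayes factor = 0.4806 / 0.0336 ≈ 14.3

14.3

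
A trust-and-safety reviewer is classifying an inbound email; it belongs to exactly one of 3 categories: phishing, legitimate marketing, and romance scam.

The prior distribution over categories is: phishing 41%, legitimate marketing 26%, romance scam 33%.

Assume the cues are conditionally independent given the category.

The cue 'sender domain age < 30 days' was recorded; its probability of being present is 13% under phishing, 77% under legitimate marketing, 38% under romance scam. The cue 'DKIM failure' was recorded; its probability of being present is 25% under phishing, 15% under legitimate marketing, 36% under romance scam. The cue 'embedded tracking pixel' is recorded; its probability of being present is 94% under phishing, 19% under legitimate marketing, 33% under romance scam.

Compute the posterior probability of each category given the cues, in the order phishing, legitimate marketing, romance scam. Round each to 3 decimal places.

Multiply each prior by the joint likelihood of the cue pattern:
  phishing: 0.41 × 0.13 × 0.25 × 0.94 = 0.012526
  legitimate marketing: 0.26 × 0.77 × 0.15 × 0.19 = 0.0057057
  romance scam: 0.33 × 0.38 × 0.36 × 0.33 = 0.014898
Marginal likelihood of the evidence = 0.033129.
P(phishing | evidence) = 0.012526 / 0.033129 ≈ 0.378
P(legitimate marketing | evidence) = 0.0057057 / 0.033129 ≈ 0.172
P(romance scam | evidence) = 0.014898 / 0.033129 ≈ 0.450

0.378, 0.172, 0.450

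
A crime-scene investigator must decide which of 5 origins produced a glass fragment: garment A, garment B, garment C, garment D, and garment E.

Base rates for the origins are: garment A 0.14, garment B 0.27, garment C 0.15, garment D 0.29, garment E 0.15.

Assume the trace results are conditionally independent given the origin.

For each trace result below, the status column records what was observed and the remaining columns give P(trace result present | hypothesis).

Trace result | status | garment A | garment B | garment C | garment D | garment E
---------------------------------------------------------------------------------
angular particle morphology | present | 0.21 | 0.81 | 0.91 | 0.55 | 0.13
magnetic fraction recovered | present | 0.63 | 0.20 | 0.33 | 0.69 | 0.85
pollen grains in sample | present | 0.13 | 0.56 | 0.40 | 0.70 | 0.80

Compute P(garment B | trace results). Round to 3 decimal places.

0.181

By Bayes' rule with conditional independence, the unnormalized weight for each hypothesis is prior × ∏ likelihoods:
  garment A: 0.14 × 0.21 × 0.63 × 0.13 = 0.0024079
  garment B: 0.27 × 0.81 × 0.20 × 0.56 = 0.024494
  garment C: 0.15 × 0.91 × 0.33 × 0.40 = 0.018018
  garment D: 0.29 × 0.55 × 0.69 × 0.70 = 0.077038
  garment E: 0.15 × 0.13 × 0.85 × 0.80 = 0.01326
Marginal likelihood of the evidence = 0.13522.
P(garment B | evidence) = 0.024494 / 0.13522 ≈ 0.181.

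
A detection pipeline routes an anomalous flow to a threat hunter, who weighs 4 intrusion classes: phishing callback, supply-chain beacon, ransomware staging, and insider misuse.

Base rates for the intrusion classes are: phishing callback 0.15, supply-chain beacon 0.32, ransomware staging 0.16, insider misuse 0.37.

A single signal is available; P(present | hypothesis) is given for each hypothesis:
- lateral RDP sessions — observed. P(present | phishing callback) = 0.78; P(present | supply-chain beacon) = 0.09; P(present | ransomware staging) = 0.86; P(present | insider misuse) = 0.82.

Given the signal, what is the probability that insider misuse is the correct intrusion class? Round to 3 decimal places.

0.517

By Bayes' rule, the unnormalized weight for each hypothesis is prior × likelihood:
  phishing callback: 0.15 × 0.78 = 0.117
  supply-chain beacon: 0.32 × 0.09 = 0.0288
  ransomware staging: 0.16 × 0.86 = 0.1376
  insider misuse: 0.37 × 0.82 = 0.3034
Marginal likelihood of the evidence = 0.5868.
P(insider misuse | evidence) = 0.3034 / 0.5868 ≈ 0.517.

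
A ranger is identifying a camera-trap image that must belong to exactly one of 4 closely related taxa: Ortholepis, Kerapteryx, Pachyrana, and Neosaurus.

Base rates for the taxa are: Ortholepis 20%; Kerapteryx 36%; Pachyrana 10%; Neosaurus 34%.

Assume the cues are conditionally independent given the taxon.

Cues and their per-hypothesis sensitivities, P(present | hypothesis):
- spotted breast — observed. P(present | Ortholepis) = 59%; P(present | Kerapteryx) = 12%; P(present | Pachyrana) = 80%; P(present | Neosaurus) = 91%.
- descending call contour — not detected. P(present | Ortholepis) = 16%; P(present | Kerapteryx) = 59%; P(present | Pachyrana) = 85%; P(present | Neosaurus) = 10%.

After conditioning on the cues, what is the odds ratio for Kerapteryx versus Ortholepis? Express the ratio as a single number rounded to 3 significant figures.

0.179

Posterior odds equal prior odds times the likelihood ratio; only the two competing hypotheses matter (using 1 − P(present | H) for each absent cue).
  Kerapteryx: 0.36 × 0.12 × (1 − 0.59) = 0.017712
  Ortholepis: 0.20 × 0.59 × (1 − 0.16) = 0.09912
Posterior odds = 0.017712 / 0.09912 ≈ 0.179.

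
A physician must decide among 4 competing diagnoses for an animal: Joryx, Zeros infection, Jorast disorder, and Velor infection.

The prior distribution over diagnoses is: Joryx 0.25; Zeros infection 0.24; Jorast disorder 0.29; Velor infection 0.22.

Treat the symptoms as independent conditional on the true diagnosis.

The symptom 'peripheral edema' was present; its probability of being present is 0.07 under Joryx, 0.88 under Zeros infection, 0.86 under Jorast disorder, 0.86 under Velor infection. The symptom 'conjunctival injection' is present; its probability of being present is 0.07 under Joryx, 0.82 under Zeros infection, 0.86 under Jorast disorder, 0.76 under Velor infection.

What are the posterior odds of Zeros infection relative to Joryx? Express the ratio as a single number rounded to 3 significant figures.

Posterior odds equal prior odds times the likelihood ratio; only the two competing hypotheses matter.
  Zeros infection: 0.24 × 0.88 × 0.82 = 0.17318
  Joryx: 0.25 × 0.07 × 0.07 = 0.001225
Posterior odds = 0.17318 / 0.001225 ≈ 141.

141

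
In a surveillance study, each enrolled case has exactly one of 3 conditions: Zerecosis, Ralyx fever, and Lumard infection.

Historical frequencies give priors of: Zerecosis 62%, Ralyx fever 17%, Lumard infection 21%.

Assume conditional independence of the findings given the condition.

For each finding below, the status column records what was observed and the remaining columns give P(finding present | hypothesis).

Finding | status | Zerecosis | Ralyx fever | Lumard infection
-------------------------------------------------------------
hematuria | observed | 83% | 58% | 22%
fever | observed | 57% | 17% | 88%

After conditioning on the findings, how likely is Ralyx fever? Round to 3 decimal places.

0.048

Multiply each prior by the joint likelihood of the evidence pattern:
  Zerecosis: 0.62 × 0.83 × 0.57 = 0.29332
  Ralyx fever: 0.17 × 0.58 × 0.17 = 0.016762
  Lumard infection: 0.21 × 0.22 × 0.88 = 0.040656
Normalizing constant Z = 0.29332 + 0.016762 + 0.040656 = 0.35074.
P(Ralyx fever | evidence) = 0.016762 / 0.35074 ≈ 0.048.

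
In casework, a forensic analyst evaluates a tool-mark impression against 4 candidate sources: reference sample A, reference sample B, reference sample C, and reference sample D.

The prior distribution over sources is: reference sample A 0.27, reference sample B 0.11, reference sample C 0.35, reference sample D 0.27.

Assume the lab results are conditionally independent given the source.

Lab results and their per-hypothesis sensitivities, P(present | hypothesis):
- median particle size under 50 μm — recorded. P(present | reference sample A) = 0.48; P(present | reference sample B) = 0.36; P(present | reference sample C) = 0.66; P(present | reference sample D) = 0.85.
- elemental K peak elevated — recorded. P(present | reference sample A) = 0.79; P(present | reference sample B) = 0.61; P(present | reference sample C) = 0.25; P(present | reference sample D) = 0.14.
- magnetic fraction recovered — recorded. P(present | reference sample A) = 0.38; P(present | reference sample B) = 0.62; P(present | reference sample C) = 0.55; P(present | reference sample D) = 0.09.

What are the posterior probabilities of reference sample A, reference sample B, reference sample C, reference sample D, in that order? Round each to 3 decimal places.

Multiply each prior by the joint likelihood of the lab result pattern:
  reference sample A: 0.27 × 0.48 × 0.79 × 0.38 = 0.038906
  reference sample B: 0.11 × 0.36 × 0.61 × 0.62 = 0.014977
  reference sample C: 0.35 × 0.66 × 0.25 × 0.55 = 0.031762
  reference sample D: 0.27 × 0.85 × 0.14 × 0.09 = 0.0028917
The unnormalized weights sum to 0.088537.
P(reference sample A | evidence) = 0.038906 / 0.088537 ≈ 0.439
P(reference sample B | evidence) = 0.014977 / 0.088537 ≈ 0.169
P(reference sample C | evidence) = 0.031762 / 0.088537 ≈ 0.359
P(reference sample D | evidence) = 0.0028917 / 0.088537 ≈ 0.033

0.439, 0.169, 0.359, 0.033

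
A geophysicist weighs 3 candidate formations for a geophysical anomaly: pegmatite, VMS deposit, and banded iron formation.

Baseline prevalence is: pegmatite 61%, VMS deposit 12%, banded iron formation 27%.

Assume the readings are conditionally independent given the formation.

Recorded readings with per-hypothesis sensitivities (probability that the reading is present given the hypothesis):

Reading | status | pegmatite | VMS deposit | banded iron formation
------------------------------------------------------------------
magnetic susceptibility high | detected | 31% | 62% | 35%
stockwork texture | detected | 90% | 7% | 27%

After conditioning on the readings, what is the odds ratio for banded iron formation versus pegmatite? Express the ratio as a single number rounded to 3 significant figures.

0.150

Posterior odds equal prior odds times the likelihood ratio; only the two competing hypotheses matter.
  banded iron formation: 0.27 × 0.35 × 0.27 = 0.025515
  pegmatite: 0.61 × 0.31 × 0.90 = 0.17019
Odds(banded iron formation : pegmatite) = 0.025515 / 0.17019 ≈ 0.150.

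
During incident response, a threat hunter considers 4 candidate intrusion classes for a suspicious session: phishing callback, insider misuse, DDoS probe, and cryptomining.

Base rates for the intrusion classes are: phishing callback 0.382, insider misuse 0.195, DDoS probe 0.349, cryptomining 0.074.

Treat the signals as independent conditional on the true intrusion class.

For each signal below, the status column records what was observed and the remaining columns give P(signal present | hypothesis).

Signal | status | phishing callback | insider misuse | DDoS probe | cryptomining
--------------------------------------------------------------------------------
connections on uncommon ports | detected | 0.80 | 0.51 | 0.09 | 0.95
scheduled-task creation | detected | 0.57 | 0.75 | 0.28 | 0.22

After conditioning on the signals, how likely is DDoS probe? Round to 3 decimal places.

0.032

Multiply each prior by the joint likelihood of the signal pattern:
  phishing callback: 0.382 × 0.80 × 0.57 = 0.17419
  insider misuse: 0.195 × 0.51 × 0.75 = 0.074588
  DDoS probe: 0.349 × 0.09 × 0.28 = 0.0087948
  cryptomining: 0.074 × 0.95 × 0.22 = 0.015466
Normalizing constant Z = 0.17419 + 0.074588 + 0.0087948 + 0.015466 = 0.27304.
P(DDoS probe | evidence) = 0.0087948 / 0.27304 ≈ 0.032.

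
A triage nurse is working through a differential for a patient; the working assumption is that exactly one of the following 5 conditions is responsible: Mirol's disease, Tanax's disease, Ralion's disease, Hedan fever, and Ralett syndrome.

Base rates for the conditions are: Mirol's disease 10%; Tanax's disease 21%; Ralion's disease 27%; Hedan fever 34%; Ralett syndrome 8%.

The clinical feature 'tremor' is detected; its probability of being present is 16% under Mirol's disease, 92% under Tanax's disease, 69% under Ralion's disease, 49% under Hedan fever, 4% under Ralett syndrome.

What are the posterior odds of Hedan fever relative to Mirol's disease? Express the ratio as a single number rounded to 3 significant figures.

Posterior odds equal prior odds times the likelihood ratio; only the two competing hypotheses matter.
  Hedan fever: 0.34 × 0.49 = 0.1666
  Mirol's disease: 0.10 × 0.16 = 0.016
Posterior odds = 0.1666 / 0.016 ≈ 10.4.

10.4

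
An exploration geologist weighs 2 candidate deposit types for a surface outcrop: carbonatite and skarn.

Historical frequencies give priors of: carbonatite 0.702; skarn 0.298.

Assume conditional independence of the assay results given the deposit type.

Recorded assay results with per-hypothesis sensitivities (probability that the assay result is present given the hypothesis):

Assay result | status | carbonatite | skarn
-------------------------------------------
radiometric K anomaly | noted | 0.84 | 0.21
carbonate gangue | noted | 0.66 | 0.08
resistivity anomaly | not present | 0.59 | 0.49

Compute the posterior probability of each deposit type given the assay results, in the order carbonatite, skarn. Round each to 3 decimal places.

For each hypothesis, the unnormalized posterior weight is prior × product of the assay result likelihoods (using 1 − P(present | H) for each absent assay result):
  carbonatite: 0.702 × 0.84 × 0.66 × (1 − 0.59) = 0.15957
  skarn: 0.298 × 0.21 × 0.08 × (1 − 0.49) = 0.0025533
Normalizing constant Z = 0.15957 + 0.0025533 = 0.16212.
P(carbonatite | evidence) = 0.15957 / 0.16212 ≈ 0.984
P(skarn | evidence) = 0.0025533 / 0.16212 ≈ 0.016

0.984, 0.016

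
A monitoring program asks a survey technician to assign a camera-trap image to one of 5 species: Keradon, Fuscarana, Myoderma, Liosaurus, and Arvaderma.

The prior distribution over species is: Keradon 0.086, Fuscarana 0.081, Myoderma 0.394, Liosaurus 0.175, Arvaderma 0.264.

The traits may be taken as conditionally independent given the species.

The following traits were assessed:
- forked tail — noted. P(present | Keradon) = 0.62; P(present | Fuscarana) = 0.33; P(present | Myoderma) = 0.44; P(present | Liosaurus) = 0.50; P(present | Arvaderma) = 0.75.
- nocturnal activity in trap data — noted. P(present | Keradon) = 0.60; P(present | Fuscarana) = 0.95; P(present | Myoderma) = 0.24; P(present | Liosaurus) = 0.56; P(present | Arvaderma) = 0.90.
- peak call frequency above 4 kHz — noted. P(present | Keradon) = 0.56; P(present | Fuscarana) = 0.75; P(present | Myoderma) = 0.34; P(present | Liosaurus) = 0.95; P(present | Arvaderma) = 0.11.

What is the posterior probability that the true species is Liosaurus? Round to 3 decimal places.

Multiply each prior by the joint likelihood of the trait pattern:
  Keradon: 0.086 × 0.62 × 0.60 × 0.56 = 0.017916
  Fuscarana: 0.081 × 0.33 × 0.95 × 0.75 = 0.019045
  Myoderma: 0.394 × 0.44 × 0.24 × 0.34 = 0.014146
  Liosaurus: 0.175 × 0.50 × 0.56 × 0.95 = 0.04655
  Arvaderma: 0.264 × 0.75 × 0.90 × 0.11 = 0.019602
The unnormalized weights sum to 0.11726.
P(Liosaurus | evidence) = 0.04655 / 0.11726 ≈ 0.397.

0.397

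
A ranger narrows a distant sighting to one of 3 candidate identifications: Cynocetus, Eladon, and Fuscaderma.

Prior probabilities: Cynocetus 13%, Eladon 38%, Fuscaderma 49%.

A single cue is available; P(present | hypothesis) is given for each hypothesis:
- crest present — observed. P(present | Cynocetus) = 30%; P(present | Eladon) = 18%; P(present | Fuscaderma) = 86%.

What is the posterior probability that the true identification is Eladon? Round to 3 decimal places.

For each hypothesis, the unnormalized posterior weight is prior × likelihood:
  Cynocetus: 0.13 × 0.30 = 0.039
  Eladon: 0.38 × 0.18 = 0.0684
  Fuscaderma: 0.49 × 0.86 = 0.4214
Normalizing constant Z = 0.039 + 0.0684 + 0.4214 = 0.5288.
P(Eladon | evidence) = 0.0684 / 0.5288 ≈ 0.129.

0.129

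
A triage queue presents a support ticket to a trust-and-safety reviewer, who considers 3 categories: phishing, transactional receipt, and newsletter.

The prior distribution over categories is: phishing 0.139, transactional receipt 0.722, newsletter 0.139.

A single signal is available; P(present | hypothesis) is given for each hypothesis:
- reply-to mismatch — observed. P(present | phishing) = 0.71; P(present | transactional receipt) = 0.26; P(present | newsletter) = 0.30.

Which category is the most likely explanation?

transactional receipt

For each hypothesis, the unnormalized posterior weight is prior × likelihood:
  phishing: 0.139 × 0.71 = 0.09869
  transactional receipt: 0.722 × 0.26 = 0.18772
  newsletter: 0.139 × 0.30 = 0.0417
Marginal likelihood of the evidence = 0.32811.
P(phishing | evidence) ≈ 0.09869 / 0.32811 ≈ 0.301
P(transactional receipt | evidence) ≈ 0.18772 / 0.32811 ≈ 0.572
P(newsletter | evidence) ≈ 0.0417 / 0.32811 ≈ 0.127
The largest is 0.572, so transactional receipt is most probable.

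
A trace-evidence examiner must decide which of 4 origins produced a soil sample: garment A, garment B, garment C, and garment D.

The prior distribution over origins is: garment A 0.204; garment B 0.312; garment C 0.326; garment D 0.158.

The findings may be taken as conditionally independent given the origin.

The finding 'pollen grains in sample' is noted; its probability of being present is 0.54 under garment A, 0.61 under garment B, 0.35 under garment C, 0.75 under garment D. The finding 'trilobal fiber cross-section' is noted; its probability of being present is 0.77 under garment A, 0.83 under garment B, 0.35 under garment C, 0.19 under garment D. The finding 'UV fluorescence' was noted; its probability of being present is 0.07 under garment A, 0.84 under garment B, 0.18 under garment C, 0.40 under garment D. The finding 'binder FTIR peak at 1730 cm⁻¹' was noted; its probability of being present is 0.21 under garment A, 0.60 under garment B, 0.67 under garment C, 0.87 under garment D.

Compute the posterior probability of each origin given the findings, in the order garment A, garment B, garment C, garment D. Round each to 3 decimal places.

Multiply each prior by the joint likelihood of the evidence pattern:
  garment A: 0.204 × 0.54 × 0.77 × 0.07 × 0.21 = 0.0012469
  garment B: 0.312 × 0.61 × 0.83 × 0.84 × 0.60 = 0.079615
  garment C: 0.326 × 0.35 × 0.35 × 0.18 × 0.67 = 0.0048162
  garment D: 0.158 × 0.75 × 0.19 × 0.40 × 0.87 = 0.0078352
The unnormalized weights sum to 0.093513.
P(garment A | evidence) = 0.0012469 / 0.093513 ≈ 0.013
P(garment B | evidence) = 0.079615 / 0.093513 ≈ 0.851
P(garment C | evidence) = 0.0048162 / 0.093513 ≈ 0.052
P(garment D | evidence) = 0.0078352 / 0.093513 ≈ 0.084

0.013, 0.851, 0.052, 0.084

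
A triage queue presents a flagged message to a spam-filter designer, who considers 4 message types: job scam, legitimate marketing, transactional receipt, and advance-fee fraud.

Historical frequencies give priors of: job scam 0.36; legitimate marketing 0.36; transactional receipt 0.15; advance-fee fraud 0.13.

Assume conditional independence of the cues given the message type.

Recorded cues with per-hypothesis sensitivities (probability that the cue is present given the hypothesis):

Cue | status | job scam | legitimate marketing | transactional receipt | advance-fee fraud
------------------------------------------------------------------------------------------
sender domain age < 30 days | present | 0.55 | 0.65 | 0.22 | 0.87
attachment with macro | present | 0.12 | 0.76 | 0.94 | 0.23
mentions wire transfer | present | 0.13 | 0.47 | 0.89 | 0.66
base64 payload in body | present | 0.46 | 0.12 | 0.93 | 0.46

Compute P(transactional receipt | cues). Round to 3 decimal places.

For each hypothesis, the unnormalized posterior weight is prior × product of the cue likelihoods:
  job scam: 0.36 × 0.55 × 0.12 × 0.13 × 0.46 = 0.0014208
  legitimate marketing: 0.36 × 0.65 × 0.76 × 0.47 × 0.12 = 0.01003
  transactional receipt: 0.15 × 0.22 × 0.94 × 0.89 × 0.93 = 0.025675
  advance-fee fraud: 0.13 × 0.87 × 0.23 × 0.66 × 0.46 = 0.0078975
Normalizing constant Z = 0.0014208 + 0.01003 + 0.025675 + 0.0078975 = 0.045024.
P(transactional receipt | evidence) = 0.025675 / 0.045024 ≈ 0.570.

0.570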